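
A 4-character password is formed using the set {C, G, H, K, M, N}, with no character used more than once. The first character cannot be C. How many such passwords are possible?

The first character has 6−1 = 5 choices (anything except C).
The remaining 3 characters are filled from the other 5 symbols without repetition: 5 × 4 × 3 = 60.
Total: 5 × 60 = 300.

300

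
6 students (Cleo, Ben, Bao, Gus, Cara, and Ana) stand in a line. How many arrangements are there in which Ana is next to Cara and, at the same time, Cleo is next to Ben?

96

Treat {Ana,Cara} as one block (2 orders) and {Cleo,Ben} as another (2 orders).
That leaves 4 units to arrange: 2 × 2 × 4! = 4 × 24 = 96.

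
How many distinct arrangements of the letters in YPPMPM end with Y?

10

Fix Y in the last position and arrange the remaining 5 letters.
Those 5 letters have M appearing twice and P appearing 3 times, giving (5)!/(3!·2!) = 10.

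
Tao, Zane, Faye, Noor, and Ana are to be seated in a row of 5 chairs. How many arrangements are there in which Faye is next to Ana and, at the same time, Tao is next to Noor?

Treat {Faye,Ana} as one block (2 orders) and {Tao,Noor} as another (2 orders).
That leaves 3 units to arrange: 2 × 2 × 3! = 4 × 6 = 24.

24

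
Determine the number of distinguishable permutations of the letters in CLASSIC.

CLASSIC has 7 letters with C appearing twice and S appearing twice.
The number of distinct arrangements is 7!/(2!·2!) = 5040/4 = 1260.

1260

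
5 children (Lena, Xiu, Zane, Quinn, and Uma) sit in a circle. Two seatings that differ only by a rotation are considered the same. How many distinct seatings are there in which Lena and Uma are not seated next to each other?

All circular seatings of 5 people number (4)! = 24.
Those with Lena next to Uma: fuse the pair into one unit and seat 4 units around a circle — 2·(3)! = 12.
Subtracting, 24 − 12 = 12.

12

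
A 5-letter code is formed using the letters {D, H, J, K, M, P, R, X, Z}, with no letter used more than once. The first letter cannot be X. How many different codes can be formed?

13440

The first letter has 9−1 = 8 choices (anything except X).
The remaining 4 letters are filled from the other 8 symbols without repetition: 8 × 7 × 6 × 5 = 1680.
Total: 8 × 1680 = 13440.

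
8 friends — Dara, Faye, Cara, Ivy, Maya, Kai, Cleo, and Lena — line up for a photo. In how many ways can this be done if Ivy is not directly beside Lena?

30240

There are 8! = 40320 arrangements in all. If Ivy and Lena are adjacent, merging them into one block gives 2·(7)! = 10080 arrangements.
Complementary counting: 40320 − 10080 = 30240.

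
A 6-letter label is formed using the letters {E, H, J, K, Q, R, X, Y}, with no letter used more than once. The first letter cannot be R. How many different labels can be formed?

17640

The first letter has 8−1 = 7 choices (anything except R).
The remaining 5 letters are filled from the other 7 symbols without repetition: 7 × 6 × 5 × 4 × 3 = 2520.
Total: 7 × 2520 = 17640.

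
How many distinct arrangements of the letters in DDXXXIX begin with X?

With the first slot taken by X, it remains to arrange the other 6 letters (DDXXIX).
Those 6 letters have D appearing twice and X appearing 3 times, giving (6)!/(3!·2!) = 60.

60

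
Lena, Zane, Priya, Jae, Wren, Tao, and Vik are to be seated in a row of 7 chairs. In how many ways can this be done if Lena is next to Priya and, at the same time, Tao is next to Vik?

480

Treat {Lena,Priya} as one block (2 orders) and {Tao,Vik} as another (2 orders).
That leaves 5 units to arrange: 2 × 2 × 5! = 4 × 120 = 480.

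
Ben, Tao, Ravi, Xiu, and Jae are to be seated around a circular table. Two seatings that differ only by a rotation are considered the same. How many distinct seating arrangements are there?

24

Around a circle, 5 distinct people have 5!/5 = (4)! = 24 rotationally distinct seatings.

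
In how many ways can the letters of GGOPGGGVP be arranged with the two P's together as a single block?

336

Treat the 2 copies of P as a single block. The multiset to arrange is then {PP, G, G, G, G, G, O, V}, 8 items in all.
That gives (8)!/(5!) = 336 arrangements.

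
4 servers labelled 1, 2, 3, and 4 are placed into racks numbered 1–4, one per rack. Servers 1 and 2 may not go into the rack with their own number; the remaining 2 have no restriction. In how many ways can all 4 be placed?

14

Let Aᵢ (for i ∈ {1, 2}) be the placements that put server i in its forbidden rack. Any j of these fix j positions, leaving (4−j)! ways to fill the rest, and there are C(2,j) ways to pick which j.
By inclusion–exclusion, the number of valid placements is Σ_{j=0}^{2} (−1)^j C(2,j)·(4−j)!.
Computing: 24 − 12 + 2 = 14.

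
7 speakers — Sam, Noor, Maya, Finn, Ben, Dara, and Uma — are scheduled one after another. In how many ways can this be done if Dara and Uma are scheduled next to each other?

1440

Place the 5 others and the Dara-Uma pair as 6 objects in a line; the pair has 2 internal arrangements.
That gives 2 × 6! = 2 × 720 = 1440.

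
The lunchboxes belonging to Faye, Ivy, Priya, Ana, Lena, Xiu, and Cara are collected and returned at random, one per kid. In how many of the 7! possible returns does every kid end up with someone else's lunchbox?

This is the derangement count D_7: permutations of 7 items with no fixed point.
By inclusion–exclusion this is Σ_{j=0}^{7} (−1)^j C(7,j)·(7−j)!.
Computing: 5040 − 5040 + 2520 − 840 + 210 − 42 + 7 − 1 = 1854.

1854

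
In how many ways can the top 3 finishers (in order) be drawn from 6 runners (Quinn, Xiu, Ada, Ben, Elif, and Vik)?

120

There are 6 choices for 1st place, 5 for 2nd, and 4 for 3rd.
That gives 6 × 5 × 4 = 120.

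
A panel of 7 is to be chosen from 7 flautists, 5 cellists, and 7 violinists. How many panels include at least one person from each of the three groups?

45374

With no constraint there are C(19,7) = 50388 possible selections.
Selections missing a whole group: no flautists → C(12,7) = 792; no cellists → C(14,7) = 3432; no violinists → C(12,7) = 792.
Add back selections omitting two groups (i.e. drawn from a single group): C(7,7) + C(5,7) + C(7,7) = 2.
By inclusion–exclusion: 50388 − 5016 + 2 = 45374.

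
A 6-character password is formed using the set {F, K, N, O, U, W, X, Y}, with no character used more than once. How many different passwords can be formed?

This is a permutation of 6 out of 8: P(8,6) = 8!/2!.
That product is 8 × 7 × 6 × 5 × 4 × 3 = 20160.

20160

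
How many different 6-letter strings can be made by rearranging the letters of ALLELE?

60

Letter multiplicities in ALLELE: A×1, E×2, L×3.
So there are 6! / (3!·2!) = 60 distinguishable arrangements.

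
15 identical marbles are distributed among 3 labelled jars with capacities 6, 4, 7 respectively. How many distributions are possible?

6

By stars and bars, unrestricted non-negative solutions to x_1+…+x_3 = 15 number C(15+2,2) = 136.
Subtract solutions that violate a single cap (substitute x_i' = x_i − (cap_i+1)): x_1 ≥ 7 gives C(10,2) = 45; x_2 ≥ 5 gives C(12,2) = 66; x_3 ≥ 8 gives C(9,2) = 36. Together 147.
Add back pairs where two caps are both exceeded: 10 + 1 + 6 = 17.
By inclusion–exclusion the count is 136 − 147 + 17 = 6.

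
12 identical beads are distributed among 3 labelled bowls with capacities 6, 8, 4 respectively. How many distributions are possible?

Ignoring the caps, the number of non-negative solutions to x_1+…+x_3 = 12 is C(14,2) = 91.
Subtract solutions that violate a single cap (substitute x_i' = x_i − (cap_i+1)): x_1 ≥ 7 gives C(7,2) = 21; x_2 ≥ 9 gives C(5,2) = 10; x_3 ≥ 5 gives C(9,2) = 36. Together 67.
Add back pairs where two caps are both exceeded: 0 + 1 + 0 = 1.
By inclusion–exclusion the count is 91 − 67 + 1 = 25.

25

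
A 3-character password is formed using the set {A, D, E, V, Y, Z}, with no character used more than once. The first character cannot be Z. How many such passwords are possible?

The first character has 6−1 = 5 choices (anything except Z).
The remaining 2 characters are filled from the other 5 symbols without repetition: 5 × 4 = 20.
Total: 5 × 20 = 100.

100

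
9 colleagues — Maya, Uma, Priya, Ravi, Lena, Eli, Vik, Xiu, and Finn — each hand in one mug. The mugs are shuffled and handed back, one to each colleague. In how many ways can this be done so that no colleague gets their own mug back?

133496

Count assignments avoiding every fixed point. For any j of the 9 colleagues fixed to their own mug, the other 9−j can be arranged in (9−j)! ways.
By inclusion–exclusion this is Σ_{j=0}^{9} (−1)^j C(9,j)·(9−j)!.
Computing: 362880 − 362880 + 181440 − 60480 + 15120 − 3024 + 504 − 72 + 9 − 1 = 133496.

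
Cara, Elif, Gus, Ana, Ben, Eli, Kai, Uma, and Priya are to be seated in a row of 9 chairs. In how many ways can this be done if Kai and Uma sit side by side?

Treat {Kai, Uma} as a single unit. There are 8 units to order, and the pair itself can be ordered 2 ways.
So the count is 2·(8)! = 80640.

80640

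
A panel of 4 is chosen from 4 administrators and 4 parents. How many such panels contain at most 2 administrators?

53

Split by how many administrators are chosen (0 through 2).
Sum: C(4,0)·C(4,4) + C(4,1)·C(4,3) + C(4,2)·C(4,2) = 1 + 16 + 36 = 53.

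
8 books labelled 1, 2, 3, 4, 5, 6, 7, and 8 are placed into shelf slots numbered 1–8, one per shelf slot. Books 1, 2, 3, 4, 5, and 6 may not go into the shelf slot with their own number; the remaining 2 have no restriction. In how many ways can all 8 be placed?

18806

Let Aᵢ (for 1 ≤ i ≤ 6) be the placements that put book i in its forbidden shelf slot. Any j of these fix j positions, leaving (8−j)! ways to fill the rest, and there are C(6,j) ways to pick which j.
By inclusion–exclusion, the number of valid placements is Σ_{j=0}^{6} (−1)^j C(6,j)·(8−j)!.
Computing: 40320 − 30240 + 10800 − 2400 + 360 − 36 + 2 = 18806.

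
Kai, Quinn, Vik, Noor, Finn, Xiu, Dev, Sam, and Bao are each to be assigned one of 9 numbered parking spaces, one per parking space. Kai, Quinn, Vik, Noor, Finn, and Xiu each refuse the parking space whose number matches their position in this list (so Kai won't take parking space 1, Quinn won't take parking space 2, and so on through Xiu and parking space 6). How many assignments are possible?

183822

Let Aᵢ (for 1 ≤ i ≤ 6) be the placements that put person i in their forbidden parking space. Any j of these fix j positions, leaving (9−j)! ways to fill the rest, and there are C(6,j) ways to pick which j.
By inclusion–exclusion, the number of valid placements is Σ_{j=0}^{6} (−1)^j C(6,j)·(9−j)!.
Computing: 362880 − 241920 + 75600 − 14400 + 1800 − 144 + 6 = 183822.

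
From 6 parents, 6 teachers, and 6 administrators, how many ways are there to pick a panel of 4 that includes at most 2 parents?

2805

Split by how many parents are chosen (0 through 2).
Sum: C(6,0)·C(12,4) + C(6,1)·C(12,3) + C(6,2)·C(12,2) = 495 + 1320 + 990 = 2805.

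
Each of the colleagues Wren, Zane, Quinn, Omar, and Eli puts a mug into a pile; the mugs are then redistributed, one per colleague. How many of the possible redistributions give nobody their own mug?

44

Count assignments avoiding every fixed point. For any j of the 5 colleagues fixed to their own mug, the other 5−j can be arranged in (5−j)! ways.
By inclusion–exclusion this is Σ_{j=0}^{5} (−1)^j C(5,j)·(5−j)!.
Computing: 120 − 120 + 60 − 20 + 5 − 1 = 44.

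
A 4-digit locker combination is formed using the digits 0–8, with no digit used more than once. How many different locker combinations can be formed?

3024

This is a permutation of 4 out of 9: P(9,4) = 9!/5!.
9 × 8 × 7 × 6 = 3024.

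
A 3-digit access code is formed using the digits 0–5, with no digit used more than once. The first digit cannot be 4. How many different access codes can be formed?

The first digit has 6−1 = 5 choices (anything except 4).
The remaining 2 digits are filled from the other 5 symbols without repetition: 5 × 4 = 20.
Total: 5 × 20 = 100.

100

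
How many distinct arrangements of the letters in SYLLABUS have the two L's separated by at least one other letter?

7560

Total arrangements of SYLLABUS: 8!/(2!·2!) = 10080.
Arrangements with the L's together: treat LL as one letter, giving (7)!/(2!) = 2520.
Hence 10080 − 2520 = 7560.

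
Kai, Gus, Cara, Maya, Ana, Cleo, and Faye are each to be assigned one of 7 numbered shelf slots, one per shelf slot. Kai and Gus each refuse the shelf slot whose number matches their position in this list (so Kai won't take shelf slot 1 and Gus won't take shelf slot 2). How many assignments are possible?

Let Aᵢ (for i ∈ {1, 2}) be the placements that put person i in their forbidden shelf slot. Any j of these fix j positions, leaving (7−j)! ways to fill the rest, and there are C(2,j) ways to pick which j.
By inclusion–exclusion, the number of valid placements is Σ_{j=0}^{2} (−1)^j C(2,j)·(7−j)!.
Computing: 5040 − 1440 + 120 = 3720.

3720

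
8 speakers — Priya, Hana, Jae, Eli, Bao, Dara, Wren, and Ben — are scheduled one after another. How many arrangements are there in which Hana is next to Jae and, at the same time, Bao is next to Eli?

Treat {Hana,Jae} as one block (2 orders) and {Bao,Eli} as another (2 orders).
That leaves 6 units to arrange: 2 × 2 × 6! = 4 × 720 = 2880.

2880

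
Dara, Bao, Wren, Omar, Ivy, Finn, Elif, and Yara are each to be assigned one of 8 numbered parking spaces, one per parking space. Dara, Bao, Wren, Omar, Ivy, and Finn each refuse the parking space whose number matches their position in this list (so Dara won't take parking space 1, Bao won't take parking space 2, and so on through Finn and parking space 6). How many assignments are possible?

Let Aᵢ (for 1 ≤ i ≤ 6) be the placements that put person i in their forbidden parking space. Any j of these fix j positions, leaving (8−j)! ways to fill the rest, and there are C(6,j) ways to pick which j.
By inclusion–exclusion, the number of valid placements is Σ_{j=0}^{6} (−1)^j C(6,j)·(8−j)!.
Computing: 40320 − 30240 + 10800 − 2400 + 360 − 36 + 2 = 18806.

18806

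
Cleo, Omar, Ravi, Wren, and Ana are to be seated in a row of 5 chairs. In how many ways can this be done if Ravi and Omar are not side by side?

There are 5! = 120 arrangements in all. If Ravi and Omar are adjacent, merging them into one block gives 2·(4)! = 48 arrangements.
Complementary counting: 120 − 48 = 72.

72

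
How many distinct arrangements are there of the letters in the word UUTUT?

UUTUT has 5 letters with T appearing twice and U appearing 3 times.
Dividing 5! = 120 by 3!·2! = 12 for the repeated letters gives 10.

10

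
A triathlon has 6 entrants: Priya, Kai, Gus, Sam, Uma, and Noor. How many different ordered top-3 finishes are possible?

120

This is an ordered selection of 3 from 6: P(6,3).
That gives 6 × 5 × 4 = 120.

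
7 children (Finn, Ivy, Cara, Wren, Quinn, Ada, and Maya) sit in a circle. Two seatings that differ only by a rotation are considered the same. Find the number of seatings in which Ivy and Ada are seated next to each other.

240

Treat {Ivy, Ada} as one unit (2 internal orders) and seat the resulting 6 units around the table: (5)! circular arrangements.
So 2 × (5)! = 2 × 120 = 240.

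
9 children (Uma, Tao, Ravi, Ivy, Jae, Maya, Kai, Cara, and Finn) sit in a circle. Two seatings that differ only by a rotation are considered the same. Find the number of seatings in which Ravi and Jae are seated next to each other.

10080

Treat {Ravi, Jae} as one unit (2 internal orders) and seat the resulting 8 units around the table: (7)! circular arrangements.
So 2 × (7)! = 2 × 5040 = 10080.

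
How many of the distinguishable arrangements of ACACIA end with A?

With the last slot taken by A, it remains to arrange the other 5 letters (CACIA).
Those 5 letters have A appearing twice and C appearing twice, giving (5)!/(2!·2!) = 30.

30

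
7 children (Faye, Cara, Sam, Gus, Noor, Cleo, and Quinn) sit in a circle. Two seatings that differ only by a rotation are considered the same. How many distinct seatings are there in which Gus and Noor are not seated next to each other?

All circular seatings of 7 people number (6)! = 720.
Those with Gus next to Noor: fuse the pair into one unit and seat 6 units around a circle — 2·(5)! = 240.
Subtracting, 720 − 240 = 480.

480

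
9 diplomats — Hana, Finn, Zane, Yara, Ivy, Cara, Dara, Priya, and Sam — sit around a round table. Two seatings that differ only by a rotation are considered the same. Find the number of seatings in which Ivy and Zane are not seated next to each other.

30240

All circular seatings of 9 people number (8)! = 40320.
Those with Ivy next to Zane: fuse the pair into one unit and seat 8 units around a circle — 2·(7)! = 10080.
Subtracting, 40320 − 10080 = 30240.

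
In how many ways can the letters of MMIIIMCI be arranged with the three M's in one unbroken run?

30

Treat the 3 copies of M as a single block. The multiset to arrange is then {MMM, C, I, I, I, I}, 6 items in all.
That gives (6)!/(4!) = 30 arrangements.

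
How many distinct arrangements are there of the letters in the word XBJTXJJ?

Letter multiplicities in XBJTXJJ: B×1, J×3, T×1, X×2.
Dividing 7! = 5040 by 3!·2! = 12 for the repeated letters gives 420.

420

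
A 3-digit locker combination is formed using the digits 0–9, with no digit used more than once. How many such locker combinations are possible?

720

This is a permutation of 3 out of 10: P(10,3) = 10!/7!.
10 × 9 × 8 = 720.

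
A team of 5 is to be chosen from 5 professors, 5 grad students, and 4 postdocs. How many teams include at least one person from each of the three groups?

Total 5-person selections from all 14: C(14,5) = 2002.
Selections missing a whole group: no professors → C(9,5) = 126; no grad students → C(9,5) = 126; no postdocs → C(10,5) = 252.
Add back selections omitting two groups (i.e. drawn from a single group): C(5,5) + C(5,5) + C(4,5) = 2.
By inclusion–exclusion: 2002 − 504 + 2 = 1500.

1500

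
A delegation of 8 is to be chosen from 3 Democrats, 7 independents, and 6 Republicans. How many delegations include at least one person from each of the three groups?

Total 8-person selections from all 16: C(16,8) = 12870.
Subtract selections that omit an entire group: no Democrats → C(13,8) = 1287; no independents → C(9,8) = 9; no Republicans → C(10,8) = 45.
Add back selections omitting two groups (i.e. drawn from a single group): C(3,8) + C(7,8) + C(6,8) = 0.
By inclusion–exclusion: 12870 − 1341 + 0 = 11529.

11529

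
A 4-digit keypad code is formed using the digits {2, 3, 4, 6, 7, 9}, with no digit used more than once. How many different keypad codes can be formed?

With no repetition, fill the 4 digits in order: 6 choices, then 5, down to 3.
6 × 5 × 4 × 3 = 360.

360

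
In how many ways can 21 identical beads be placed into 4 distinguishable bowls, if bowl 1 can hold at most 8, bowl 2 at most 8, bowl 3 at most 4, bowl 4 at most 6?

55

Without the upper bounds there are C(24,3) = 2024 ways to split 21 among 4 bowls.
Subtract solutions that violate a single cap (substitute x_i' = x_i − (cap_i+1)): x_1 ≥ 9 gives C(15,3) = 455; x_2 ≥ 9 gives C(15,3) = 455; x_3 ≥ 5 gives C(19,3) = 969; x_4 ≥ 7 gives C(17,3) = 680. Together 2559.
Add back pairs where two caps are both exceeded: 20 + 120 + 56 + 120 + 56 + 220 = 592.
Subtract triples: 0 + 0 + 1 + 1 = 2.
By inclusion–exclusion the count is 2024 − 2559 + 592 − 2 = 55.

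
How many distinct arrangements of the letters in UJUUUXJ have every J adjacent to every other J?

30

Treat the 2 copies of J as a single block. The multiset to arrange is then {JJ, U, U, U, U, X}, 6 items in all.
That gives (6)!/(4!) = 30 arrangements.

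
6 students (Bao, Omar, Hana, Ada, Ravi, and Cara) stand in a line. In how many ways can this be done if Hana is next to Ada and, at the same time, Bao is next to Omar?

96

Treat {Hana,Ada} as one block (2 orders) and {Bao,Omar} as another (2 orders).
That leaves 4 units to arrange: 2 × 2 × 4! = 4 × 24 = 96.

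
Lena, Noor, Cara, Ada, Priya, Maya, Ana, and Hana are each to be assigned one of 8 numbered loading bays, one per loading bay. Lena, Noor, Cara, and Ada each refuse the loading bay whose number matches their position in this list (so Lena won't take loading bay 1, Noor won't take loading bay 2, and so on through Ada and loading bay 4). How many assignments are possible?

Let Aᵢ (for 1 ≤ i ≤ 4) be the placements that put person i in their forbidden loading bay. Any j of these fix j positions, leaving (8−j)! ways to fill the rest, and there are C(4,j) ways to pick which j.
By inclusion–exclusion, the number of valid placements is Σ_{j=0}^{4} (−1)^j C(4,j)·(8−j)!.
Computing: 40320 − 20160 + 4320 − 480 + 24 = 24024.

24024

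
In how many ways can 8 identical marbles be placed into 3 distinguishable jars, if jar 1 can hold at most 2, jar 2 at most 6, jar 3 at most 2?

Without the upper bounds there are C(10,2) = 45 ways to split 8 among 3 jars.
Subtract solutions that violate a single cap (substitute x_i' = x_i − (cap_i+1)): x_1 ≥ 3 gives C(7,2) = 21; x_2 ≥ 7 gives C(3,2) = 3; x_3 ≥ 3 gives C(7,2) = 21. Together 45.
Add back pairs where two caps are both exceeded: 0 + 6 + 0 = 6.
By inclusion–exclusion the count is 45 − 45 + 6 = 6.

6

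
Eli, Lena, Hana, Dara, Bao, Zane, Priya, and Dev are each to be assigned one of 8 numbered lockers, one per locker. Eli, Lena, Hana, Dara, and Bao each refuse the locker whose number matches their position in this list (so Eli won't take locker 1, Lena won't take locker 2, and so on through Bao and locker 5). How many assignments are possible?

21234

Let Aᵢ (for 1 ≤ i ≤ 5) be the placements that put person i in their forbidden locker. Any j of these fix j positions, leaving (8−j)! ways to fill the rest, and there are C(5,j) ways to pick which j.
By inclusion–exclusion, the number of valid placements is Σ_{j=0}^{5} (−1)^j C(5,j)·(8−j)!.
Computing: 40320 − 25200 + 7200 − 1200 + 120 − 6 = 21234.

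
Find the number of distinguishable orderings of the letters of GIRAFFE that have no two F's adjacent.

1800

There are 7!/(2!) = 2520 arrangements of GIRAFFE in total.
Arrangements with the F's together: treat FF as one letter, giving (6)! = 720.
Hence 2520 − 720 = 1800.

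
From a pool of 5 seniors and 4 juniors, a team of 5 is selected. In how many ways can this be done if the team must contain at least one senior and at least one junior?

125

Total 5-person selections from all 9: C(9,5) = 126.
Selections missing a whole group: no seniors → C(4,5) = 0; no juniors → C(5,5) = 1.
Both groups omitted at once is impossible, so 126 − 1 = 125.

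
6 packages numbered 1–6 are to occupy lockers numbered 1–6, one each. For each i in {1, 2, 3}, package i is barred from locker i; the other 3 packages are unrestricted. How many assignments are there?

426

Let Aᵢ (for i ∈ {1, 2, 3}) be the placements that put package i in its forbidden locker. Any j of these fix j positions, leaving (6−j)! ways to fill the rest, and there are C(3,j) ways to pick which j.
By inclusion–exclusion, the number of valid placements is Σ_{j=0}^{3} (−1)^j C(3,j)·(6−j)!.
Computing: 720 − 360 + 72 − 6 = 426.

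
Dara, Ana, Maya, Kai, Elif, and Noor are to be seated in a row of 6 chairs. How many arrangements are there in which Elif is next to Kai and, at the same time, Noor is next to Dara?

Treat {Elif,Kai} as one block (2 orders) and {Noor,Dara} as another (2 orders).
That leaves 4 units to arrange: 2 × 2 × 4! = 4 × 24 = 96.

96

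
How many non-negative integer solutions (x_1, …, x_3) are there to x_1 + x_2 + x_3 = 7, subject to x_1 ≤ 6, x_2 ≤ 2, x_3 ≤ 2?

Without the upper bounds there are C(9,2) = 36 ways to split 7 among 3 variables.
Subtract solutions that violate a single cap (substitute x_i' = x_i − (cap_i+1)): x_1 ≥ 7 gives C(2,2) = 1; x_2 ≥ 3 gives C(6,2) = 15; x_3 ≥ 3 gives C(6,2) = 15. Together 31.
Add back pairs where two caps are both exceeded: 0 + 0 + 3 = 3.
By inclusion–exclusion the count is 36 − 31 + 3 = 8.

8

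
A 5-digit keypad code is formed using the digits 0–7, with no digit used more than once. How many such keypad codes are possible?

This is a permutation of 5 out of 8: P(8,5) = 8!/3!.
8 × 7 × 6 × 5 × 4 = 6720.

6720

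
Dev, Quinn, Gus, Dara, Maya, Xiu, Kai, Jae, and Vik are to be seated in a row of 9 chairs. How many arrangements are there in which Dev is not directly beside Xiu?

282240

There are 9! = 362880 arrangements in all. If Dev and Xiu are adjacent, merging them into one block gives 2·(8)! = 80640 arrangements.
Complementary counting: 362880 − 80640 = 282240.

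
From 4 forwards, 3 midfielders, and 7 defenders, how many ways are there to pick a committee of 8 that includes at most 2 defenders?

154

Split by how many defenders are chosen (0 through 2).
Sum: C(7,0)·C(7,8) + C(7,1)·C(7,7) + C(7,2)·C(7,6) = 0 + 7 + 147 = 154.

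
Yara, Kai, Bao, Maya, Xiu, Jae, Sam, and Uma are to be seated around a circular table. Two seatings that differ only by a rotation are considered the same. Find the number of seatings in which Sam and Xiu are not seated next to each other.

3600

Without the restriction there are (7)! = 5040 seatings.
Seatings with Sam beside Xiu: treat them as a block with 2 internal orders, giving 2 × (6)! = 1440.
Subtracting, 5040 − 1440 = 3600.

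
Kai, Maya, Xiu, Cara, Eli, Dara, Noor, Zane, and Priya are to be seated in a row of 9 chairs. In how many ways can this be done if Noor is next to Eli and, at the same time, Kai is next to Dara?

Treat {Noor,Eli} as one block (2 orders) and {Kai,Dara} as another (2 orders).
That leaves 7 units to arrange: 2 × 2 × 7! = 4 × 5040 = 20160.

20160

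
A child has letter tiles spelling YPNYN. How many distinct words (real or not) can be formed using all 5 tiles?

YPNYN has 5 letters with N appearing twice and Y appearing twice.
The number of distinct arrangements is 5!/(2!·2!) = 120/4 = 30.

30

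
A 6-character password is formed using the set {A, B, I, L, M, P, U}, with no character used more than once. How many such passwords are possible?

5040

With no repetition, fill the 6 characters in order: 7 choices, then 6, down to 2.
7 × 6 × 5 × 4 × 3 × 2 = 5040.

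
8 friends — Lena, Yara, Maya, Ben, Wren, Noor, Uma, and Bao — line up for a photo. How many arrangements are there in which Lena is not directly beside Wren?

30240

There are 8! = 40320 arrangements in all. If Lena and Wren are adjacent, merging them into one block gives 2·(7)! = 10080 arrangements.
Complementary counting: 40320 − 10080 = 30240.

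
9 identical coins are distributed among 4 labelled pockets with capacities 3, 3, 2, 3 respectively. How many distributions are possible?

10

By stars and bars, unrestricted non-negative solutions to x_1+…+x_4 = 9 number C(9+3,3) = 220.
Subtract solutions that violate a single cap (substitute x_i' = x_i − (cap_i+1)): x_1 ≥ 4 gives C(8,3) = 56; x_2 ≥ 4 gives C(8,3) = 56; x_3 ≥ 3 gives C(9,3) = 84; x_4 ≥ 4 gives C(8,3) = 56. Together 252.
Add back pairs where two caps are both exceeded: 4 + 10 + 4 + 10 + 4 + 10 = 42.
By inclusion–exclusion the count is 220 − 252 + 42 = 10.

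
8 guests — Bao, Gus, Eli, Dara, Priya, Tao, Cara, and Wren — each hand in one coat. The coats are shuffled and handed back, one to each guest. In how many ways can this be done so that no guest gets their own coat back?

14833

Count assignments avoiding every fixed point. For any j of the 8 guests fixed to their own coat, the other 8−j can be arranged in (8−j)! ways.
By inclusion–exclusion this is Σ_{j=0}^{8} (−1)^j C(8,j)·(8−j)!.
Computing: 40320 − 40320 + 20160 − 6720 + 1680 − 336 + 56 − 8 + 1 = 14833.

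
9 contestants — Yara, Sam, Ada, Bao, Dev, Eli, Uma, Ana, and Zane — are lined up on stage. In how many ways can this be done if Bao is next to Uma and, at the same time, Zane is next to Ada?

Treat {Bao,Uma} as one block (2 orders) and {Zane,Ada} as another (2 orders).
That leaves 7 units to arrange: 2 × 2 × 7! = 4 × 5040 = 20160.

20160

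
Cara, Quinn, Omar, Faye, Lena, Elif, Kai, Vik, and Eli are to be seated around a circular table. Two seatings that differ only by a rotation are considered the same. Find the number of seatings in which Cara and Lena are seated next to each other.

10080

Treat {Cara, Lena} as one unit (2 internal orders) and seat the resulting 8 units around the table: (7)! circular arrangements.
So 2 × (7)! = 2 × 5040 = 10080.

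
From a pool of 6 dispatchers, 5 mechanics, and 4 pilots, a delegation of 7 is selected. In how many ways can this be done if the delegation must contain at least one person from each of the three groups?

Total 7-person selections from all 15: C(15,7) = 6435.
Selections missing a whole group: no dispatchers → C(9,7) = 36; no mechanics → C(10,7) = 120; no pilots → C(11,7) = 330.
Add back selections omitting two groups (i.e. drawn from a single group): C(6,7) + C(5,7) + C(4,7) = 0.
By inclusion–exclusion: 6435 − 486 + 0 = 5949.

5949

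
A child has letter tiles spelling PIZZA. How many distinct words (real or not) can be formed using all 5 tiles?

Letter multiplicities in PIZZA: A×1, I×1, P×1, Z×2.
The number of distinct arrangements is 5!/(2!) = 120/2 = 60.

60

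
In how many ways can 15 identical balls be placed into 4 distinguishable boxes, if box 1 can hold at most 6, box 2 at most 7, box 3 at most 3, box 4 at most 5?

73

Without the upper bounds there are C(18,3) = 816 ways to split 15 among 4 boxes.
Subtract solutions that violate a single cap (substitute x_i' = x_i − (cap_i+1)): x_1 ≥ 7 gives C(11,3) = 165; x_2 ≥ 8 gives C(10,3) = 120; x_3 ≥ 4 gives C(14,3) = 364; x_4 ≥ 6 gives C(12,3) = 220. Together 869.
Add back pairs where two caps are both exceeded: 1 + 35 + 10 + 20 + 4 + 56 = 126.
By inclusion–exclusion the count is 816 − 869 + 126 = 73.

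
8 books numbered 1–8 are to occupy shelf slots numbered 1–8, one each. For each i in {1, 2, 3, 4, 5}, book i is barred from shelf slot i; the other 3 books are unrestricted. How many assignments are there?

Let Aᵢ (for 1 ≤ i ≤ 5) be the placements that put book i in its forbidden shelf slot. Any j of these fix j positions, leaving (8−j)! ways to fill the rest, and there are C(5,j) ways to pick which j.
By inclusion–exclusion, the number of valid placements is Σ_{j=0}^{5} (−1)^j C(5,j)·(8−j)!.
Computing: 40320 − 25200 + 7200 − 1200 + 120 − 6 = 21234.

21234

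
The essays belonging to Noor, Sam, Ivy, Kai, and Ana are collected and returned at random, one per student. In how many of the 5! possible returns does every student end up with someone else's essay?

44

This is the derangement count D_5: permutations of 5 items with no fixed point.
By inclusion–exclusion this is Σ_{j=0}^{5} (−1)^j C(5,j)·(5−j)!.
Computing: 120 − 120 + 60 − 20 + 5 − 1 = 44.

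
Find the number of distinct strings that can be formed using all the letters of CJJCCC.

15

CJJCCC has 6 letters with C appearing 4 times and J appearing twice.
So there are 6! / (4!·2!) = 15 distinguishable arrangements.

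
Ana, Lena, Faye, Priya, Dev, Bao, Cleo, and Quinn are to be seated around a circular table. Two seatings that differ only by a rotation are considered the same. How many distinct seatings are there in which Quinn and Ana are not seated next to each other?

3600

Without the restriction there are (7)! = 5040 seatings.
Those with Quinn next to Ana: fuse the pair into one unit and seat 7 units around a circle — 2·(6)! = 1440.
Subtracting, 5040 − 1440 = 3600.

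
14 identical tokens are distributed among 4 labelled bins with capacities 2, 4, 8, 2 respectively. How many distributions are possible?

10

Ignoring the caps, the number of non-negative solutions to x_1+…+x_4 = 14 is C(17,3) = 680.
Subtract solutions that violate a single cap (substitute x_i' = x_i − (cap_i+1)): x_1 ≥ 3 gives C(14,3) = 364; x_2 ≥ 5 gives C(12,3) = 220; x_3 ≥ 9 gives C(8,3) = 56; x_4 ≥ 3 gives C(14,3) = 364. Together 1004.
Add back pairs where two caps are both exceeded: 84 + 10 + 165 + 1 + 84 + 10 = 354.
Subtract triples: 0 + 20 + 0 + 0 = 20.
By inclusion–exclusion the count is 680 − 1004 + 354 − 20 = 10.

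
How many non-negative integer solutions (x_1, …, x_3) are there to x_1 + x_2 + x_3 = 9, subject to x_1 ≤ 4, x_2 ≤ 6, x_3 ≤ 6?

By stars and bars, unrestricted non-negative solutions to x_1+…+x_3 = 9 number C(9+2,2) = 55.
Subtract solutions that violate a single cap (substitute x_i' = x_i − (cap_i+1)): x_1 ≥ 5 gives C(6,2) = 15; x_2 ≥ 7 gives C(4,2) = 6; x_3 ≥ 7 gives C(4,2) = 6. Together 27.
No two caps can be exceeded simultaneously, so the pair terms are all 0.
By inclusion–exclusion the count is 55 − 27 + 0 = 28.

28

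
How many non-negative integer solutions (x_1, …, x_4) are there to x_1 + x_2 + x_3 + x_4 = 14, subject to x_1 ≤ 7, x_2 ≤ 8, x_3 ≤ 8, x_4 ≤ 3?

216

Without the upper bounds there are C(17,3) = 680 ways to split 14 among 4 variables.
Subtract solutions that violate a single cap (substitute x_i' = x_i − (cap_i+1)): x_1 ≥ 8 gives C(9,3) = 84; x_2 ≥ 9 gives C(8,3) = 56; x_3 ≥ 9 gives C(8,3) = 56; x_4 ≥ 4 gives C(13,3) = 286. Together 482.
Add back pairs where two caps are both exceeded: 0 + 0 + 10 + 0 + 4 + 4 = 18.
By inclusion–exclusion the count is 680 − 482 + 18 = 216.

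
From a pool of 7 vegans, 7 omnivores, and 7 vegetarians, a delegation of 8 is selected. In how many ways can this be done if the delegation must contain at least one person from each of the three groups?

Total 8-person selections from all 21: C(21,8) = 203490.
Selections missing a whole group: no vegans → C(14,8) = 3003; no omnivores → C(14,8) = 3003; no vegetarians → C(14,8) = 3003.
Add back selections omitting two groups (i.e. drawn from a single group): C(7,8) + C(7,8) + C(7,8) = 0.
By inclusion–exclusion: 203490 − 9009 + 0 = 194481.

194481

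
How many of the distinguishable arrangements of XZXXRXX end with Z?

6

With the last slot taken by Z, it remains to arrange the other 6 letters (XXXRXX).
Those 6 letters have X appearing 5 times, giving (6)!/(5!) = 6.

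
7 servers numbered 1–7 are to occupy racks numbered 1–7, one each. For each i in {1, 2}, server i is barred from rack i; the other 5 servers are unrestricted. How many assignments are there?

Let Aᵢ (for i ∈ {1, 2}) be the placements that put server i in its forbidden rack. Any j of these fix j positions, leaving (7−j)! ways to fill the rest, and there are C(2,j) ways to pick which j.
By inclusion–exclusion, the number of valid placements is Σ_{j=0}^{2} (−1)^j C(2,j)·(7−j)!.
Computing: 5040 − 1440 + 120 = 3720.

3720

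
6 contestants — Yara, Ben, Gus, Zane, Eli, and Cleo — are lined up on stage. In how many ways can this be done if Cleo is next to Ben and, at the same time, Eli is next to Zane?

Treat {Cleo,Ben} as one block (2 orders) and {Eli,Zane} as another (2 orders).
That leaves 4 units to arrange: 2 × 2 × 4! = 4 × 24 = 96.

96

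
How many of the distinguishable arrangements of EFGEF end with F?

12

With the last slot taken by F, it remains to arrange the other 4 letters (EGEF).
Those 4 letters have E appearing twice, giving (4)!/(2!) = 12.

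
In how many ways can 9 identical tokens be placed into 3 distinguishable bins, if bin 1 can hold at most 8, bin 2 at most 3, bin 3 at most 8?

32

Without the upper bounds there are C(11,2) = 55 ways to split 9 among 3 bins.
Subtract solutions that violate a single cap (substitute x_i' = x_i − (cap_i+1)): x_1 ≥ 9 gives C(2,2) = 1; x_2 ≥ 4 gives C(7,2) = 21; x_3 ≥ 9 gives C(2,2) = 1. Together 23.
No two caps can be exceeded simultaneously, so the pair terms are all 0.
By inclusion–exclusion the count is 55 − 23 + 0 = 32.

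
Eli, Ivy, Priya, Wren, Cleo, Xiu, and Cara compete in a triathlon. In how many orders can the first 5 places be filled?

There are 7 choices for 1st place, 6 for 2nd, and so on down to 3 for position 5.
That gives 7 × 6 × 5 × 4 × 3 = 2520.

2520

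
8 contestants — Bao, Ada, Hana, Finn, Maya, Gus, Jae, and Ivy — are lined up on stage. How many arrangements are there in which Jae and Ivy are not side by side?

Of the 8! = 40320 arrangements, those with Jae and Ivy adjacent number 2 × 7! = 10080 (treat the pair as a block with 2 internal orders).
So 40320 − 10080 = 30240 arrangements keep them apart.

30240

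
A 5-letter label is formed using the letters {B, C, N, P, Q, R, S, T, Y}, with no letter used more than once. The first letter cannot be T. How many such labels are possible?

13440

The first letter has 9−1 = 8 choices (anything except T).
The remaining 4 letters are filled from the other 8 symbols without repetition: 8 × 7 × 6 × 5 = 1680.
Total: 8 × 1680 = 13440.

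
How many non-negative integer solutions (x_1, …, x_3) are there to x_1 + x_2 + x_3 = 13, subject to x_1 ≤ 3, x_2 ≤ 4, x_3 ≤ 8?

6

Ignoring the caps, the number of non-negative solutions to x_1+…+x_3 = 13 is C(15,2) = 105.
Subtract solutions that violate a single cap (substitute x_i' = x_i − (cap_i+1)): x_1 ≥ 4 gives C(11,2) = 55; x_2 ≥ 5 gives C(10,2) = 45; x_3 ≥ 9 gives C(6,2) = 15. Together 115.
Add back pairs where two caps are both exceeded: 15 + 1 + 0 = 16.
By inclusion–exclusion the count is 105 − 115 + 16 = 6.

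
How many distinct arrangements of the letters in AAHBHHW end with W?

With the last slot taken by W, it remains to arrange the other 6 letters (AAHBHH).
Those 6 letters have A appearing twice and H appearing 3 times, giving (6)!/(3!·2!) = 60.

60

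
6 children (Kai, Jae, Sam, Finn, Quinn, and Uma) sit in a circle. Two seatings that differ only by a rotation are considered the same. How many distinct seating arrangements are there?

Seat Kai anywhere (absorbing the rotational symmetry), then permute the other 5: (5)! = 120.

120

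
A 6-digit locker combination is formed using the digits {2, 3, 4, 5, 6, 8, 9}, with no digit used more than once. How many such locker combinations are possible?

5040

Choose and order 6 of the 7 symbols: the first digit has 7 options, the next 6, and so on down to 2.
7 × 6 × 5 × 4 × 3 × 2 = 5040.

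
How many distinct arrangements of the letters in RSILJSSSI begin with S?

3360

Fix S in the first position and arrange the remaining 8 letters.
Those 8 letters have I appearing twice and S appearing 3 times, giving (8)!/(3!·2!) = 3360.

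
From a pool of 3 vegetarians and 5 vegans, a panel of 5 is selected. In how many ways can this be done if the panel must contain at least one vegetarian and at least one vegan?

Unrestricted: C(8,5) = 56 ways to pick any 5 of the 8.
Selections missing a whole group: no vegetarians → C(5,5) = 1; no vegans → C(3,5) = 0.
Both groups omitted at once is impossible, so 56 − 1 = 55.

55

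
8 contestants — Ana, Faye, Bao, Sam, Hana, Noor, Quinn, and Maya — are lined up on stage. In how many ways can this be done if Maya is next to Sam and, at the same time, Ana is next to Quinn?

Treat {Maya,Sam} as one block (2 orders) and {Ana,Quinn} as another (2 orders).
That leaves 6 units to arrange: 2 × 2 × 6! = 4 × 720 = 2880.

2880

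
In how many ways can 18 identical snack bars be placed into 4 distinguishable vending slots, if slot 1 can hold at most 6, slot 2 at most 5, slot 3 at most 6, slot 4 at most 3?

Without the upper bounds there are C(21,3) = 1330 ways to split 18 among 4 vending slots.
Subtract solutions that violate a single cap (substitute x_i' = x_i − (cap_i+1)): x_1 ≥ 7 gives C(14,3) = 364; x_2 ≥ 6 gives C(15,3) = 455; x_3 ≥ 7 gives C(14,3) = 364; x_4 ≥ 4 gives C(17,3) = 680. Together 1863.
Add back pairs where two caps are both exceeded: 56 + 35 + 120 + 56 + 165 + 120 = 552.
Subtract triples: 0 + 4 + 1 + 4 = 9.
By inclusion–exclusion the count is 1330 − 1863 + 552 − 9 = 10.

10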